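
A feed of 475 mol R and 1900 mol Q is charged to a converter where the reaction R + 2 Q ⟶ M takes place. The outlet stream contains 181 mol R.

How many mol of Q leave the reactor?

1310 mol

For R: n = n₀ − 1ξ → 181 = 475 − 1ξ, giving ξ = 294 mol.
Outlet amounts (n = n₀ + ν ξ):
  R: 475 − 1(294) = 181
  Q: 1900 − 2(294) = 1312
  M: 0 + 1(294) = 294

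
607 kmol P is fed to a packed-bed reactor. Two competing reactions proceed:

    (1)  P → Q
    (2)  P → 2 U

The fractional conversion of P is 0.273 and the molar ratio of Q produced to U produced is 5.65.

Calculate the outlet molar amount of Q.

152 kmol

Conversion of P: P consumed = 0.273 × 607 = 165.7 kmol = 1ξ₁ + 1ξ₂.
Selectivity: 1ξ₁ / (2ξ₂) = 5.65 → ξ₁ = 11.3 ξ₂.
Substitute: (1·11.3 + 1) ξ₂ = 165.7 → ξ₂ = 13.47 kmol, ξ₁ = 152.2 kmol.
Outlet amounts (n = n₀ + Σ ν·ξ):
  P: 607 − 1(152.2) − 1(13.47) = 441.3
  Q: 0 + 1(152.2) = 152.2
  U: 0 + 2(13.47) = 26.94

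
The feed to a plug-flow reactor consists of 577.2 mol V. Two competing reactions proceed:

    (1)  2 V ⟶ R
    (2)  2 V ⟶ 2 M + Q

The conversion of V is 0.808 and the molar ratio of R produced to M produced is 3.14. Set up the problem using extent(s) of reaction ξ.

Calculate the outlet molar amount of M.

Conversion of V: V consumed = 0.808 × 577.2 = 466.4 mol = 2ξ₁ + 2ξ₂.
Selectivity: 1ξ₁ / (2ξ₂) = 3.14 → ξ₁ = 6.28 ξ₂.
Substitute: (2·6.28 + 2) ξ₂ = 466.4 → ξ₂ = 32.03 mol, ξ₁ = 201.2 mol.
Outlet amounts (n = n₀ + Σ ν·ξ):
  V: 577.2 − 2(201.2) − 2(32.03) = 110.8
  R: 0 + 1(201.2) = 201.2
  M: 0 + 2(32.03) = 64.06
  Q: 0 + 1(32.03) = 32.03

64.1 mol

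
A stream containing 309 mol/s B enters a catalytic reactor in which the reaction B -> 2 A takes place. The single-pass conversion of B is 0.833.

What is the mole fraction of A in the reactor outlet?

B reacted = 0.833 × 309 = 257.4 mol/s; ν_B = −1, so ξ = 257.4/1 = 257.4 mol/s.
Outlet amounts (n = n₀ + ν ξ):
  B: 309 − 1(257.4) = 51.6
  A: 0 + 2(257.4) = 514.8
Total out = 566.4 mol/s; y_A = 514.8 / 566.4 = 0.9089.

0.909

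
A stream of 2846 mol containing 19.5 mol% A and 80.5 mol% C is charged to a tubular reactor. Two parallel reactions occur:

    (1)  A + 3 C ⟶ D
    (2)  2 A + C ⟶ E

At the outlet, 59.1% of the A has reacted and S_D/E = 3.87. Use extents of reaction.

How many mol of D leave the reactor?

216 mol

Conversion of A: A consumed = 0.591 × 555 = 328 mol = 1ξ₁ + 2ξ₂.
Selectivity: 1ξ₁ / (1ξ₂) = 3.87 → ξ₁ = 3.87 ξ₂.
Substitute: (1·3.87 + 2) ξ₂ = 328 → ξ₂ = 55.88 mol, ξ₁ = 216.2 mol.
Outlet amounts (n = n₀ + Σ ν·ξ):
  A: 555 − 1(216.2) − 2(55.88) = 227
  C: 2291 − 3(216.2) − 1(55.88) = 1586
  D: 0 + 1(216.2) = 216.2
  E: 0 + 1(55.88) = 55.88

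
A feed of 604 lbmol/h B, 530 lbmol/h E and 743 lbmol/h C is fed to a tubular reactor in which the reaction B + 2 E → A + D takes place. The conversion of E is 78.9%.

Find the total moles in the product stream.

1670 lbmol/h

E reacted = 0.789 × 530 = 418.2 lbmol/h; ν_E = −2, so ξ = 418.2/2 = 209.1 lbmol/h.
Outlet amounts (n = n₀ + ν ξ):
  B: 604 − 1(209.1) = 394.9
  E: 530 − 2(209.1) = 111.8
  A: 0 + 1(209.1) = 209.1
  D: 0 + 1(209.1) = 209.1
  C: 743 (inert)
Total out = 394.9 + 111.8 + 209.1 + 209.1 + 743 = 1668 lbmol/h.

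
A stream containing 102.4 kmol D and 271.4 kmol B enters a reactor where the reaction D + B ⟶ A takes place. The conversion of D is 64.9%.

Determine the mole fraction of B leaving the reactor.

0.667

D reacted = 0.649 × 102.4 = 66.46 kmol; ν_D = −1, so ξ = 66.46/1 = 66.46 kmol.
Outlet amounts (n = n₀ + ν ξ):
  D: 102.4 − 1(66.46) = 35.94
  B: 271.4 − 1(66.46) = 204.9
  A: 0 + 1(66.46) = 66.46
Total out = 307.3 kmol; y_B = 204.9 / 307.3 = 0.6668.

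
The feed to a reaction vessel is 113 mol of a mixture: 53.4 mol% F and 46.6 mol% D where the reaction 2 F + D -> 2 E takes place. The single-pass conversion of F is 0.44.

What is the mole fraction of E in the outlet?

0.266

F reacted = 0.44 × 60.34 = 26.55 mol; ν_F = −2, so ξ = 26.55/2 = 13.28 mol.
Outlet amounts (n = n₀ + ν ξ):
  F: 60.34 − 2(13.28) = 33.79
  D: 52.66 − 1(13.28) = 39.38
  E: 0 + 2(13.28) = 26.55
Total out = 99.72 mol; y_E = 26.55 / 99.72 = 0.2662.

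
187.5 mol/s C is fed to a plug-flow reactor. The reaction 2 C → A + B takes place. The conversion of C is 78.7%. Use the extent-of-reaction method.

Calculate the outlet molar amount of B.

73.8 mol/s

C reacted = 0.787 × 187.5 = 147.6 mol/s; ν_C = −2, so ξ = 147.6/2 = 73.78 mol/s.
Outlet amounts (n = n₀ + ν ξ):
  C: 187.5 − 2(73.78) = 39.94
  A: 0 + 1(73.78) = 73.78
  B: 0 + 1(73.78) = 73.78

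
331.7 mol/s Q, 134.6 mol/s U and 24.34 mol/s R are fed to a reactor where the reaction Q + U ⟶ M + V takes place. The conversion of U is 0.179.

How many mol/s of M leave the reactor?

U reacted = 0.179 × 134.6 = 24.09 mol/s; ν_U = −1, so ξ = 24.09/1 = 24.09 mol/s.
Outlet amounts (n = n₀ + ν ξ):
  Q: 331.7 − 1(24.09) = 307.6
  U: 134.6 − 1(24.09) = 110.5
  M: 0 + 1(24.09) = 24.09
  V: 0 + 1(24.09) = 24.09
  R: 24.34 (inert)

24.1 mol/s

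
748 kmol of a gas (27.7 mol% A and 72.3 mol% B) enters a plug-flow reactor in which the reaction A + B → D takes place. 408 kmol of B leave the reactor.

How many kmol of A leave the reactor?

For B: n = n₀ − 1ξ → 408 = 540.8 − 1ξ, giving ξ = 132.8 kmol.
Outlet amounts (n = n₀ + ν ξ):
  A: 207.2 − 1(132.8) = 74.39
  B: 540.8 − 1(132.8) = 408
  D: 0 + 1(132.8) = 132.8

74.4 kmol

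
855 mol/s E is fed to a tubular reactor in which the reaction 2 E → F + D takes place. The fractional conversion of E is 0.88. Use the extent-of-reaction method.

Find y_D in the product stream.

E reacted = 0.88 × 855 = 752.4 mol/s; ν_E = −2, so ξ = 752.4/2 = 376.2 mol/s.
Outlet amounts (n = n₀ + ν ξ):
  E: 855 − 2(376.2) = 102.6
  F: 0 + 1(376.2) = 376.2
  D: 0 + 1(376.2) = 376.2
Total out = 855 mol/s; y_D = 376.2 / 855 = 0.44.

0.44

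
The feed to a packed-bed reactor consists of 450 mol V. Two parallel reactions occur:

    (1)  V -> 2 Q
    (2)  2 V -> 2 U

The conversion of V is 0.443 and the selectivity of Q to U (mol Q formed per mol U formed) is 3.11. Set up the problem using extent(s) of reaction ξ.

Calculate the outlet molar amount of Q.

Conversion of V: V consumed = 0.443 × 450 = 199.3 mol = 1ξ₁ + 2ξ₂.
Selectivity: 2ξ₁ / (2ξ₂) = 3.11 → ξ₁ = 3.11 ξ₂.
Substitute: (1·3.11 + 2) ξ₂ = 199.3 → ξ₂ = 39.01 mol, ξ₁ = 121.3 mol.
Outlet amounts (n = n₀ + Σ ν·ξ):
  V: 450 − 1(121.3) − 2(39.01) = 250.6
  Q: 0 + 2(121.3) = 242.7
  U: 0 + 2(39.01) = 78.02

243 mol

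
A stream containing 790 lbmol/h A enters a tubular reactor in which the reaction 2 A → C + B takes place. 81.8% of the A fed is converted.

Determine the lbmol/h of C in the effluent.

A reacted = 0.818 × 790 = 646.2 lbmol/h; ν_A = −2, so ξ = 646.2/2 = 323.1 lbmol/h.
Outlet amounts (n = n₀ + ν ξ):
  A: 790 − 2(323.1) = 143.8
  C: 0 + 1(323.1) = 323.1
  B: 0 + 1(323.1) = 323.1

323 lbmol/h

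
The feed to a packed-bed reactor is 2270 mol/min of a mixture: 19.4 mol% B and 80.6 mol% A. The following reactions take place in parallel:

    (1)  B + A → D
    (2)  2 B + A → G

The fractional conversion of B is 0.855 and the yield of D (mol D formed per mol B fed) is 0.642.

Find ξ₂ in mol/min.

Yield of D: 1ξ₁ / 440.4 = 0.642 → ξ₁ = 282.7 mol/min.
Conversion of B: 1ξ₁ + 2ξ₂ = 0.855 × 440.4 = 376.5 → ξ₂ = 46.9 mol/min.
Outlet amounts (n = n₀ + Σ ν·ξ):
  B: 440.4 − 1(282.7) − 2(46.9) = 63.86
  A: 1830 − 1(282.7) − 1(46.9) = 1500
  D: 0 + 1(282.7) = 282.7
  G: 0 + 1(46.9) = 46.9

ξ₂ = 46.9 mol/min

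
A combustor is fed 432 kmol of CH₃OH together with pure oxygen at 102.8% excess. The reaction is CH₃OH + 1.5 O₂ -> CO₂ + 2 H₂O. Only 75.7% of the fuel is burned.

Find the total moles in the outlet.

1910 kmol

Stoichiometric O₂ = 1.5 × 432 = 648 kmol; O₂ fed = 648 × 2.028 = 1314 kmol.
Fuel reacted = 0.757 × 432 → ξ = 327 kmol.
Outlet (n = n₀ + ν ξ):
  CH₃OH: 432 − 1(327) = 105
  O₂: 1314 − 1.5(327) = 823.6
  CO₂: 0 + 1(327) = 327
  H₂O: 0 + 2(327) = 654
Total out = 105 + 823.6 + 327 + 654 = 1910 kmol.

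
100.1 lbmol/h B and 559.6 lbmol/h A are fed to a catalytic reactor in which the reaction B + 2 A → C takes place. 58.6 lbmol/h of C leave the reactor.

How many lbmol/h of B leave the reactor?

41.5 lbmol/h

For C: n = n₀ + 1ξ → 58.6 = 0 + 1ξ, giving ξ = 58.6 lbmol/h.
Outlet amounts (n = n₀ + ν ξ):
  B: 100.1 − 1(58.6) = 41.5
  A: 559.6 − 2(58.6) = 442.4
  C: 0 + 1(58.6) = 58.6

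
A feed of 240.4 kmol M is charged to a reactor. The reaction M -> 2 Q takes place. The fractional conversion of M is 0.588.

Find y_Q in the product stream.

M reacted = 0.588 × 240.4 = 141.4 kmol; ν_M = −1, so ξ = 141.4/1 = 141.4 kmol.
Outlet amounts (n = n₀ + ν ξ):
  M: 240.4 − 1(141.4) = 99.04
  Q: 0 + 2(141.4) = 282.7
Total out = 381.8 kmol; y_Q = 282.7 / 381.8 = 0.7406.

0.741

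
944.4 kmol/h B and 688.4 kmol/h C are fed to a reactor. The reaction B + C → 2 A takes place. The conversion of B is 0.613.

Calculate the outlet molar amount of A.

1160 kmol/h

B reacted = 0.613 × 944.4 = 578.9 kmol/h; ν_B = −1, so ξ = 578.9/1 = 578.9 kmol/h.
Outlet amounts (n = n₀ + ν ξ):
  B: 944.4 − 1(578.9) = 365.5
  C: 688.4 − 1(578.9) = 109.5
  A: 0 + 2(578.9) = 1158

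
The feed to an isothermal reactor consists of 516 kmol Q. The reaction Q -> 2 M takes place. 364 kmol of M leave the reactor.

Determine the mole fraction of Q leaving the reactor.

For M: n = n₀ + 2ξ → 364 = 0 + 2ξ, giving ξ = 182 kmol.
Outlet amounts (n = n₀ + ν ξ):
  Q: 516 − 1(182) = 334
  M: 0 + 2(182) = 364
Total out = 698 kmol; y_Q = 334 / 698 = 0.4785.

0.479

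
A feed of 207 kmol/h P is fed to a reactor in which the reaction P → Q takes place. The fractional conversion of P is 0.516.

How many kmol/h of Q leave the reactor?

107 kmol/h

P reacted = 0.516 × 207 = 106.8 kmol/h; ν_P = −1, so ξ = 106.8/1 = 106.8 kmol/h.
Outlet amounts (n = n₀ + ν ξ):
  P: 207 − 1(106.8) = 100.2
  Q: 0 + 1(106.8) = 106.8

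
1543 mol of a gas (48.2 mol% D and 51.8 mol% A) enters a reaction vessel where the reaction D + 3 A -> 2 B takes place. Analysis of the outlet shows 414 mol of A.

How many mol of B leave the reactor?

257 mol

For A: n = n₀ − 3ξ → 414 = 799.3 − 3ξ, giving ξ = 128.4 mol.
Outlet amounts (n = n₀ + ν ξ):
  D: 743.7 − 1(128.4) = 615.3
  A: 799.3 − 3(128.4) = 414
  B: 0 + 2(128.4) = 256.8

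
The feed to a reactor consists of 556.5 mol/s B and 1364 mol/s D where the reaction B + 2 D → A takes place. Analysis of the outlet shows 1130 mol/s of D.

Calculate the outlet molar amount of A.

For D: n = n₀ − 2ξ → 1130 = 1364 − 2ξ, giving ξ = 117 mol/s.
Outlet amounts (n = n₀ + ν ξ):
  B: 556.5 − 1(117) = 439.5
  D: 1364 − 2(117) = 1130
  A: 0 + 1(117) = 117

117 mol/s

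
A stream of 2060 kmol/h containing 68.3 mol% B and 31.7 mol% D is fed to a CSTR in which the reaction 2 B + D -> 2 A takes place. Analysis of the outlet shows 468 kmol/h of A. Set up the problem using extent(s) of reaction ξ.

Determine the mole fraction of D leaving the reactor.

For A: n = n₀ + 2ξ → 468 = 0 + 2ξ, giving ξ = 234 kmol/h.
Outlet amounts (n = n₀ + ν ξ):
  B: 1407 − 2(234) = 939
  D: 653 − 1(234) = 419
  A: 0 + 2(234) = 468
Total out = 1826 kmol/h; y_D = 419 / 1826 = 0.2295.

0.229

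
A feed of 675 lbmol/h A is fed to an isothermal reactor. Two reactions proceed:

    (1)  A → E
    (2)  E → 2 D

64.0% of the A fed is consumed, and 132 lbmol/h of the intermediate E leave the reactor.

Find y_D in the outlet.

0.615

Conversion of A: A consumed = 1ξ₁ = 0.64 × 675 → ξ₁ = 432 lbmol/h.
E balance: n_E = 0 + 1ξ₁ − 1ξ₂ = 132 → ξ₂ = (1·432 − 132)/1 = 300 lbmol/h.
Outlet amounts (n = n₀ + Σ ν·ξ):
  A: 675 − 1(432) = 243
  E: 0 + 1(432) − 1(300) = 132
  D: 0 + 2(300) = 600
Total out = 975 lbmol/h; y_D = 600 / 975 = 0.6154.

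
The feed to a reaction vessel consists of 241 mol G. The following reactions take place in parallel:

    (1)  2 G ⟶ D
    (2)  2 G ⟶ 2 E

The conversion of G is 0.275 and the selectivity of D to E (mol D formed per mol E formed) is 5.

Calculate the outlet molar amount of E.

Conversion of G: G consumed = 0.275 × 241 = 66.28 mol = 2ξ₁ + 2ξ₂.
Selectivity: 1ξ₁ / (2ξ₂) = 5 → ξ₁ = 10 ξ₂.
Substitute: (2·10 + 2) ξ₂ = 66.28 → ξ₂ = 3.013 mol, ξ₁ = 30.12 mol.
Outlet amounts (n = n₀ + Σ ν·ξ):
  G: 241 − 2(30.12) − 2(3.013) = 174.7
  D: 0 + 1(30.12) = 30.12
  E: 0 + 2(3.013) = 6.025

6.03 mol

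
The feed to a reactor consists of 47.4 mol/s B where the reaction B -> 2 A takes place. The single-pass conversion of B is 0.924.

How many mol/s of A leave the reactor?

B reacted = 0.924 × 47.4 = 43.8 mol/s; ν_B = −1, so ξ = 43.8/1 = 43.8 mol/s.
Outlet amounts (n = n₀ + ν ξ):
  B: 47.4 − 1(43.8) = 3.602
  A: 0 + 2(43.8) = 87.6

87.6 mol/s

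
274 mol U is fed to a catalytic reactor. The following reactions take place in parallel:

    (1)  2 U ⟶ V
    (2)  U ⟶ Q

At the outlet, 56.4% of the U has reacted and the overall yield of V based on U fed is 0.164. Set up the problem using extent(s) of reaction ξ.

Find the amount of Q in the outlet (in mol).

Yield of V: 1ξ₁ / 274 = 0.164 → ξ₁ = 44.94 mol.
Conversion of U: 2ξ₁ + 1ξ₂ = 0.564 × 274 = 154.5 → ξ₂ = 64.66 mol.
Outlet amounts (n = n₀ + Σ ν·ξ):
  U: 274 − 2(44.94) − 1(64.66) = 119.5
  V: 0 + 1(44.94) = 44.94
  Q: 0 + 1(64.66) = 64.66

64.7 mol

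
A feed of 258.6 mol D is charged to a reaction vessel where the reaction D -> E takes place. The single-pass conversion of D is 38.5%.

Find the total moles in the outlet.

259 mol

D reacted = 0.385 × 258.6 = 99.56 mol; ν_D = −1, so ξ = 99.56/1 = 99.56 mol.
Outlet amounts (n = n₀ + ν ξ):
  D: 258.6 − 1(99.56) = 159
  E: 0 + 1(99.56) = 99.56
Total out = 159 + 99.56 = 258.6 mol.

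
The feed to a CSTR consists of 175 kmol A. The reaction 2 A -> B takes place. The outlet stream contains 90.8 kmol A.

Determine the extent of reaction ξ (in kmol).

ξ = 42.1 kmol

For A: n = n₀ − 2ξ → 90.8 = 175 − 2ξ, giving ξ = 42.1 kmol.
Outlet amounts (n = n₀ + ν ξ):
  A: 175 − 2(42.1) = 90.8
  B: 0 + 1(42.1) = 42.1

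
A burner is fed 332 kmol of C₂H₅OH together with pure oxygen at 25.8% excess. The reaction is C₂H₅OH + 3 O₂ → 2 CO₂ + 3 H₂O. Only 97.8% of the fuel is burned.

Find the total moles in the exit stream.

1910 kmol

Stoichiometric O₂ = 3 × 332 = 996 kmol; O₂ fed = 996 × 1.258 = 1253 kmol.
Fuel reacted = 0.978 × 332 → ξ = 324.7 kmol.
Outlet (n = n₀ + ν ξ):
  C₂H₅OH: 332 − 1(324.7) = 7.304
  O₂: 1253 − 3(324.7) = 278.9
  CO₂: 0 + 2(324.7) = 649.4
  H₂O: 0 + 3(324.7) = 974.1
Total out = 7.304 + 278.9 + 649.4 + 974.1 = 1910 kmol.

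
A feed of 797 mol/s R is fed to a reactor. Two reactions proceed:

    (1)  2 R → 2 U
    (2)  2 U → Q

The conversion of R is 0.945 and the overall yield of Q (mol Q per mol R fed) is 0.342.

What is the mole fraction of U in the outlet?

Conversion of R: R consumed = 2ξ₁ = 0.945 × 797 → ξ₁ = 376.6 mol/s.
Yield of Q: 1ξ₂ / 797 = 0.342 → ξ₂ = 272.6 mol/s.
Outlet amounts (n = n₀ + Σ ν·ξ):
  R: 797 − 2(376.6) = 43.84
  U: 0 + 2(376.6) − 2(272.6) = 208
  Q: 0 + 1(272.6) = 272.6
Total out = 524.4 mol/s; y_U = 208 / 524.4 = 0.3967.

0.397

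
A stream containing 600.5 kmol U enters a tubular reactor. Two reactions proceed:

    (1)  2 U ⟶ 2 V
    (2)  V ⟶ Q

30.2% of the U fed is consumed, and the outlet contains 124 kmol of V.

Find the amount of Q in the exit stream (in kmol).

57.4 kmol

Conversion of U: U consumed = 2ξ₁ = 0.302 × 600.5 → ξ₁ = 90.68 kmol.
V balance: n_V = 0 + 2ξ₁ − 1ξ₂ = 124 → ξ₂ = (2·90.68 − 124)/1 = 57.35 kmol.
Outlet amounts (n = n₀ + Σ ν·ξ):
  U: 600.5 − 2(90.68) = 419.1
  V: 0 + 2(90.68) − 1(57.35) = 124
  Q: 0 + 1(57.35) = 57.35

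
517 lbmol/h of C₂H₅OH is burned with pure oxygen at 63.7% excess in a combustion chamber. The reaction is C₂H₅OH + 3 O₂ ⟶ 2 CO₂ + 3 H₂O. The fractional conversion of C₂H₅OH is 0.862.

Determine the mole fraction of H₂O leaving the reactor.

0.382

Stoichiometric O₂ = 3 × 517 = 1551 lbmol/h; O₂ fed = 1551 × 1.637 = 2539 lbmol/h.
Fuel reacted = 0.862 × 517 → ξ = 445.7 lbmol/h.
Outlet (n = n₀ + ν ξ):
  C₂H₅OH: 517 − 1(445.7) = 71.35
  O₂: 2539 − 3(445.7) = 1202
  CO₂: 0 + 2(445.7) = 891.3
  H₂O: 0 + 3(445.7) = 1337
Total out = 3502 lbmol/h; y_H₂O = 1337 / 3502 = 0.3818.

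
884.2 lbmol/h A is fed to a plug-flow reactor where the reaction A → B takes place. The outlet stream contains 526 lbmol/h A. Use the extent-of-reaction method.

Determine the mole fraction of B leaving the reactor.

0.405

For A: n = n₀ − 1ξ → 526 = 884.2 − 1ξ, giving ξ = 358.2 lbmol/h.
Outlet amounts (n = n₀ + ν ξ):
  A: 884.2 − 1(358.2) = 526
  B: 0 + 1(358.2) = 358.2
Total out = 884.2 lbmol/h; y_B = 358.2 / 884.2 = 0.4051.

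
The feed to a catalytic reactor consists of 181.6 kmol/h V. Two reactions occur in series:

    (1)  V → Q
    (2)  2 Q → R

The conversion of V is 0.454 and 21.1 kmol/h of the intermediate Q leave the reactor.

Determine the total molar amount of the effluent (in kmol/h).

151 kmol/h

Conversion of V: V consumed = 1ξ₁ = 0.454 × 181.6 → ξ₁ = 82.45 kmol/h.
Q balance: n_Q = 0 + 1ξ₁ − 2ξ₂ = 21.1 → ξ₂ = (1·82.45 − 21.1)/2 = 30.67 kmol/h.
Outlet amounts (n = n₀ + Σ ν·ξ):
  V: 181.6 − 1(82.45) = 99.15
  Q: 0 + 1(82.45) − 2(30.67) = 21.1
  R: 0 + 1(30.67) = 30.67
Total out = 99.15 + 21.1 + 30.67 = 150.9 kmol/h.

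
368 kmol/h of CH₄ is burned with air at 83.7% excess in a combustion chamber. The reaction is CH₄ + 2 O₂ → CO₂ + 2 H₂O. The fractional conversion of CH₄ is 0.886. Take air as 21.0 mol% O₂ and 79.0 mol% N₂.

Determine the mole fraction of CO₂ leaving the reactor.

Stoichiometric O₂ = 2 × 368 = 736 kmol/h; O₂ fed = 736 × 1.837 = 1352 kmol/h.
N₂ fed = 1352 × 79/21 = 5086 kmol/h.
Fuel reacted = 0.886 × 368 → ξ = 326 kmol/h.
Outlet (n = n₀ + ν ξ):
  CH₄: 368 − 1(326) = 41.95
  O₂: 1352 − 2(326) = 699.9
  N₂: 5086 (inert)
  CO₂: 0 + 1(326) = 326
  H₂O: 0 + 2(326) = 652.1
Total out = 6806 kmol/h; y_CO₂ = 326 / 6806 = 0.0479.

0.0479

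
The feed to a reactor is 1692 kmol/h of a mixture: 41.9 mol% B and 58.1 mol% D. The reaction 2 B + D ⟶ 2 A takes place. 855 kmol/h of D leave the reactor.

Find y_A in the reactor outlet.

0.164

For D: n = n₀ − 1ξ → 855 = 983.1 − 1ξ, giving ξ = 128.1 kmol/h.
Outlet amounts (n = n₀ + ν ξ):
  B: 708.9 − 2(128.1) = 452.8
  D: 983.1 − 1(128.1) = 855
  A: 0 + 2(128.1) = 256.1
Total out = 1564 kmol/h; y_A = 256.1 / 1564 = 0.1638.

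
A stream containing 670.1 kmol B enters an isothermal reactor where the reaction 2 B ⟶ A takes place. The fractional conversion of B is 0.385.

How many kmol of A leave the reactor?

129 kmol

B reacted = 0.385 × 670.1 = 258 kmol; ν_B = −2, so ξ = 258/2 = 129 kmol.
Outlet amounts (n = n₀ + ν ξ):
  B: 670.1 − 2(129) = 412.1
  A: 0 + 1(129) = 129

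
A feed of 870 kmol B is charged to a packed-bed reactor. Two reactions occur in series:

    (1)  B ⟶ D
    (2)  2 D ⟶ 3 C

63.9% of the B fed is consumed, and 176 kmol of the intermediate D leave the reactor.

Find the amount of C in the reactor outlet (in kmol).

570 kmol

Conversion of B: B consumed = 1ξ₁ = 0.639 × 870 → ξ₁ = 555.9 kmol.
D balance: n_D = 0 + 1ξ₁ − 2ξ₂ = 176 → ξ₂ = (1·555.9 − 176)/2 = 190 kmol.
Outlet amounts (n = n₀ + Σ ν·ξ):
  B: 870 − 1(555.9) = 314.1
  D: 0 + 1(555.9) − 2(190) = 176
  C: 0 + 3(190) = 569.9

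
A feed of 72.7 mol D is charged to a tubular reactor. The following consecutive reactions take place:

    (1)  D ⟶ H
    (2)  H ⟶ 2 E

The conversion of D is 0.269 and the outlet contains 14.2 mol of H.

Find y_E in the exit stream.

0.137

Conversion of D: D consumed = 1ξ₁ = 0.269 × 72.7 → ξ₁ = 19.56 mol.
H balance: n_H = 0 + 1ξ₁ − 1ξ₂ = 14.2 → ξ₂ = (1·19.56 − 14.2)/1 = 5.356 mol.
Outlet amounts (n = n₀ + Σ ν·ξ):
  D: 72.7 − 1(19.56) = 53.14
  H: 0 + 1(19.56) − 1(5.356) = 14.2
  E: 0 + 2(5.356) = 10.71
Total out = 78.06 mol; y_E = 10.71 / 78.06 = 0.1372.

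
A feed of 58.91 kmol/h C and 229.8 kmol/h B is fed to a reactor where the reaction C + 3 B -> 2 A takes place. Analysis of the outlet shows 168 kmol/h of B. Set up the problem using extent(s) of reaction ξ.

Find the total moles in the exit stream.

For B: n = n₀ − 3ξ → 168 = 229.8 − 3ξ, giving ξ = 20.6 kmol/h.
Outlet amounts (n = n₀ + ν ξ):
  C: 58.91 − 1(20.6) = 38.31
  B: 229.8 − 3(20.6) = 168
  A: 0 + 2(20.6) = 41.2
Total out = 38.31 + 168 + 41.2 = 247.5 kmol/h.

248 kmol/h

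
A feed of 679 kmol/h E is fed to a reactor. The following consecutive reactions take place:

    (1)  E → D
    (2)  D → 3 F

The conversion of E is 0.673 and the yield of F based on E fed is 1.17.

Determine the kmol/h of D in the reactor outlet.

Conversion of E: E consumed = 1ξ₁ = 0.673 × 679 → ξ₁ = 457 kmol/h.
Yield of F: 3ξ₂ / 679 = 1.17 → ξ₂ = 264.8 kmol/h.
Outlet amounts (n = n₀ + Σ ν·ξ):
  E: 679 − 1(457) = 222
  D: 0 + 1(457) − 1(264.8) = 192.2
  F: 0 + 3(264.8) = 794.4

192 kmol/h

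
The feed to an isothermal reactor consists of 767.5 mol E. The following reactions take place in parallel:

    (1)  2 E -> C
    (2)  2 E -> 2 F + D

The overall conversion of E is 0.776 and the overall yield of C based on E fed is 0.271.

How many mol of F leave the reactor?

Yield of C: 1ξ₁ / 767.5 = 0.271 → ξ₁ = 208 mol.
Conversion of E: 2ξ₁ + 2ξ₂ = 0.776 × 767.5 = 595.6 → ξ₂ = 89.8 mol.
Outlet amounts (n = n₀ + Σ ν·ξ):
  E: 767.5 − 2(208) − 2(89.8) = 171.9
  C: 0 + 1(208) = 208
  F: 0 + 2(89.8) = 179.6
  D: 0 + 1(89.8) = 89.8

180 mol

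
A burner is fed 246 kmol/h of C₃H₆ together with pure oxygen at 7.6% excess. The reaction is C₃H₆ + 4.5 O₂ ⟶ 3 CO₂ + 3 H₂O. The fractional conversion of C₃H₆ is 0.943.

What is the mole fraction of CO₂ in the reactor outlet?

0.448

Stoichiometric O₂ = 4.5 × 246 = 1107 kmol/h; O₂ fed = 1107 × 1.076 = 1191 kmol/h.
Fuel reacted = 0.943 × 246 → ξ = 232 kmol/h.
Outlet (n = n₀ + ν ξ):
  C₃H₆: 246 − 1(232) = 14.02
  O₂: 1191 − 4.5(232) = 147.2
  CO₂: 0 + 3(232) = 695.9
  H₂O: 0 + 3(232) = 695.9
Total out = 1553 kmol/h; y_CO₂ = 695.9 / 1553 = 0.4481.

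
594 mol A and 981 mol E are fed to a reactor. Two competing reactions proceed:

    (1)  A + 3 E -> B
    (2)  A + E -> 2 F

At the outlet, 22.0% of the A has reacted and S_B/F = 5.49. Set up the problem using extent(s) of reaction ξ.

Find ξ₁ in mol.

ξ₁ = 120 mol

Conversion of A: A consumed = 0.22 × 594 = 130.7 mol = 1ξ₁ + 1ξ₂.
Selectivity: 1ξ₁ / (2ξ₂) = 5.49 → ξ₁ = 10.98 ξ₂.
Substitute: (1·10.98 + 1) ξ₂ = 130.7 → ξ₂ = 10.91 mol, ξ₁ = 119.8 mol.
Outlet amounts (n = n₀ + Σ ν·ξ):
  A: 594 − 1(119.8) − 1(10.91) = 463.3
  E: 981 − 3(119.8) − 1(10.91) = 610.8
  B: 0 + 1(119.8) = 119.8
  F: 0 + 2(10.91) = 21.82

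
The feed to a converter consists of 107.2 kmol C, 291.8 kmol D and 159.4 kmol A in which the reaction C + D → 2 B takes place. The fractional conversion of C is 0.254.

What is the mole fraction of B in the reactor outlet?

0.0975

C reacted = 0.254 × 107.2 = 27.23 kmol; ν_C = −1, so ξ = 27.23/1 = 27.23 kmol.
Outlet amounts (n = n₀ + ν ξ):
  C: 107.2 − 1(27.23) = 79.97
  D: 291.8 − 1(27.23) = 264.6
  B: 0 + 2(27.23) = 54.46
  A: 159.4 (inert)
Total out = 558.4 kmol; y_B = 54.46 / 558.4 = 0.09752.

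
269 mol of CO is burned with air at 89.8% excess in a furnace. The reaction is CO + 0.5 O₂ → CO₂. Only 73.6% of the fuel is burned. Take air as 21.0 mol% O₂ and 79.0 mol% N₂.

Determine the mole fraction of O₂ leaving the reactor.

Stoichiometric O₂ = 0.5 × 269 = 134.5 mol; O₂ fed = 134.5 × 1.898 = 255.3 mol.
N₂ fed = 255.3 × 79/21 = 960.3 mol.
Fuel reacted = 0.736 × 269 → ξ = 198 mol.
Outlet (n = n₀ + ν ξ):
  CO: 269 − 1(198) = 71.02
  O₂: 255.3 − 0.5(198) = 156.3
  N₂: 960.3 (inert)
  CO₂: 0 + 1(198) = 198
Total out = 1386 mol; y_O₂ = 156.3 / 1386 = 0.1128.

0.113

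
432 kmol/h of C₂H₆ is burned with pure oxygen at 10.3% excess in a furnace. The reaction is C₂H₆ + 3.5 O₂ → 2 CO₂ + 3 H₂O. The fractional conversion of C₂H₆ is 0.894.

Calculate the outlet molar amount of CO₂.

Stoichiometric O₂ = 3.5 × 432 = 1512 kmol/h; O₂ fed = 1512 × 1.103 = 1668 kmol/h.
Fuel reacted = 0.894 × 432 → ξ = 386.2 kmol/h.
Outlet (n = n₀ + ν ξ):
  C₂H₆: 432 − 1(386.2) = 45.79
  O₂: 1668 − 3.5(386.2) = 316
  CO₂: 0 + 2(386.2) = 772.4
  H₂O: 0 + 3(386.2) = 1159

772 kmol/h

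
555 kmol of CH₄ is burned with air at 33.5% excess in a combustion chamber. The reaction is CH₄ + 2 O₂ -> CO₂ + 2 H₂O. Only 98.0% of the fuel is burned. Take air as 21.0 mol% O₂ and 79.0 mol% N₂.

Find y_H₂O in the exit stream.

0.143

Stoichiometric O₂ = 2 × 555 = 1110 kmol; O₂ fed = 1110 × 1.335 = 1482 kmol.
N₂ fed = 1482 × 79/21 = 5575 kmol.
Fuel reacted = 0.98 × 555 → ξ = 543.9 kmol.
Outlet (n = n₀ + ν ξ):
  CH₄: 555 − 1(543.9) = 11.1
  O₂: 1482 − 2(543.9) = 394
  N₂: 5575 (inert)
  CO₂: 0 + 1(543.9) = 543.9
  H₂O: 0 + 2(543.9) = 1088
Total out = 7611 kmol; y_H₂O = 1088 / 7611 = 0.1429.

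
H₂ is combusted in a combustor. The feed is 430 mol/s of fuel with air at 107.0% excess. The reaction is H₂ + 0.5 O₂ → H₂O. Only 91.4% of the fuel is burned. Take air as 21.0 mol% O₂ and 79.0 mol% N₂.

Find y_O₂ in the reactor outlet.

0.106

Stoichiometric O₂ = 0.5 × 430 = 215 mol/s; O₂ fed = 215 × 2.070 = 445.1 mol/s.
N₂ fed = 445.1 × 79/21 = 1674 mol/s.
Fuel reacted = 0.914 × 430 → ξ = 393 mol/s.
Outlet (n = n₀ + ν ξ):
  H₂: 430 − 1(393) = 36.98
  O₂: 445.1 − 0.5(393) = 248.5
  N₂: 1674 (inert)
  H₂O: 0 + 1(393) = 393
Total out = 2353 mol/s; y_O₂ = 248.5 / 2353 = 0.1056.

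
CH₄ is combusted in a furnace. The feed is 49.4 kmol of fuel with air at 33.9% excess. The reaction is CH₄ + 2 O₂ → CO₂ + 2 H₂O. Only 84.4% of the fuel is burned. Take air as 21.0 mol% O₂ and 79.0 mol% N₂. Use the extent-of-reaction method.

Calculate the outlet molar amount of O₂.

Stoichiometric O₂ = 2 × 49.4 = 98.8 kmol; O₂ fed = 98.8 × 1.339 = 132.3 kmol.
N₂ fed = 132.3 × 79/21 = 497.7 kmol.
Fuel reacted = 0.844 × 49.4 → ξ = 41.69 kmol.
Outlet (n = n₀ + ν ξ):
  CH₄: 49.4 − 1(41.69) = 7.706
  O₂: 132.3 − 2(41.69) = 48.91
  N₂: 497.7 (inert)
  CO₂: 0 + 1(41.69) = 41.69
  H₂O: 0 + 2(41.69) = 83.39

48.9 kmol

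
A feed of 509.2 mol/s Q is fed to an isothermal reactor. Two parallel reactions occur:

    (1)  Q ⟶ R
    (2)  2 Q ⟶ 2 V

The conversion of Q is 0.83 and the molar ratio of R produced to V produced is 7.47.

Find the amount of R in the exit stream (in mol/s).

373 mol/s

Conversion of Q: Q consumed = 0.83 × 509.2 = 422.6 mol/s = 1ξ₁ + 2ξ₂.
Selectivity: 1ξ₁ / (2ξ₂) = 7.47 → ξ₁ = 14.94 ξ₂.
Substitute: (1·14.94 + 2) ξ₂ = 422.6 → ξ₂ = 24.95 mol/s, ξ₁ = 372.7 mol/s.
Outlet amounts (n = n₀ + Σ ν·ξ):
  Q: 509.2 − 1(372.7) − 2(24.95) = 86.56
  R: 0 + 1(372.7) = 372.7
  V: 0 + 2(24.95) = 49.9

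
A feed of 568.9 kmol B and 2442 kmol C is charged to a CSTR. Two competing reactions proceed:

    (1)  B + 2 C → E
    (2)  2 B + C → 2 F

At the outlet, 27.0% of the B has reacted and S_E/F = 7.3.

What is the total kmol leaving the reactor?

Conversion of B: B consumed = 0.27 × 568.9 = 153.6 kmol = 1ξ₁ + 2ξ₂.
Selectivity: 1ξ₁ / (2ξ₂) = 7.3 → ξ₁ = 14.6 ξ₂.
Substitute: (1·14.6 + 2) ξ₂ = 153.6 → ξ₂ = 9.253 kmol, ξ₁ = 135.1 kmol.
Outlet amounts (n = n₀ + Σ ν·ξ):
  B: 568.9 − 1(135.1) − 2(9.253) = 415.3
  C: 2442 − 2(135.1) − 1(9.253) = 2163
  E: 0 + 1(135.1) = 135.1
  F: 0 + 2(9.253) = 18.51
Total out = 415.3 + 2163 + 135.1 + 18.51 = 2731 kmol.

2730 kmol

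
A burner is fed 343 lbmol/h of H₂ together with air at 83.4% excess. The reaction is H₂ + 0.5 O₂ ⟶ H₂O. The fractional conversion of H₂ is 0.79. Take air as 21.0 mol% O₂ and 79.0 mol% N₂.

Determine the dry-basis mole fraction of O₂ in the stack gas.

Stoichiometric O₂ = 0.5 × 343 = 171.5 lbmol/h; O₂ fed = 171.5 × 1.834 = 314.5 lbmol/h.
N₂ fed = 314.5 × 79/21 = 1183 lbmol/h.
Fuel reacted = 0.79 × 343 → ξ = 271 lbmol/h.
Outlet (n = n₀ + ν ξ):
  H₂: 343 − 1(271) = 72.03
  O₂: 314.5 − 0.5(271) = 179
  N₂: 1183 (inert)
  H₂O: 0 + 1(271) = 271
Dry total = 1434 lbmol/h; y_O₂ (dry) = 179 / 1434 = 0.1248.

0.125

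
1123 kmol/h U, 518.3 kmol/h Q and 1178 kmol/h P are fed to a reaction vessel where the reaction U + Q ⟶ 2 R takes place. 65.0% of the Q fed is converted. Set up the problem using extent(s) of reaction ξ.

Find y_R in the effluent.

0.239

Q reacted = 0.65 × 518.3 = 336.9 kmol/h; ν_Q = −1, so ξ = 336.9/1 = 336.9 kmol/h.
Outlet amounts (n = n₀ + ν ξ):
  U: 1123 − 1(336.9) = 786.1
  Q: 518.3 − 1(336.9) = 181.4
  R: 0 + 2(336.9) = 673.8
  P: 1178 (inert)
Total out = 2819 kmol/h; y_R = 673.8 / 2819 = 0.239.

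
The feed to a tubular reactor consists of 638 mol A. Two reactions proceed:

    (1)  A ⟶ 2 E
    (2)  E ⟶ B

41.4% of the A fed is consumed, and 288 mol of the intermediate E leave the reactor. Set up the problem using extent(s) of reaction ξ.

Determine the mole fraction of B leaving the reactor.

Conversion of A: A consumed = 1ξ₁ = 0.414 × 638 → ξ₁ = 264.1 mol.
E balance: n_E = 0 + 2ξ₁ − 1ξ₂ = 288 → ξ₂ = (2·264.1 − 288)/1 = 240.3 mol.
Outlet amounts (n = n₀ + Σ ν·ξ):
  A: 638 − 1(264.1) = 373.9
  E: 0 + 2(264.1) − 1(240.3) = 288
  B: 0 + 1(240.3) = 240.3
Total out = 902.1 mol; y_B = 240.3 / 902.1 = 0.2663.

0.266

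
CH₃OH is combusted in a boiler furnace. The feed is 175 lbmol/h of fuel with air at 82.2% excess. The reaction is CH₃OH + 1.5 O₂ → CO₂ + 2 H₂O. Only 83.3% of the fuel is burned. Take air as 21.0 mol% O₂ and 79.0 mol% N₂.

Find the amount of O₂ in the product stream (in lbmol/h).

Stoichiometric O₂ = 1.5 × 175 = 262.5 lbmol/h; O₂ fed = 262.5 × 1.822 = 478.3 lbmol/h.
N₂ fed = 478.3 × 79/21 = 1799 lbmol/h.
Fuel reacted = 0.833 × 175 → ξ = 145.8 lbmol/h.
Outlet (n = n₀ + ν ξ):
  CH₃OH: 175 − 1(145.8) = 29.22
  O₂: 478.3 − 1.5(145.8) = 259.6
  N₂: 1799 (inert)
  CO₂: 0 + 1(145.8) = 145.8
  H₂O: 0 + 2(145.8) = 291.6

260 lbmol/h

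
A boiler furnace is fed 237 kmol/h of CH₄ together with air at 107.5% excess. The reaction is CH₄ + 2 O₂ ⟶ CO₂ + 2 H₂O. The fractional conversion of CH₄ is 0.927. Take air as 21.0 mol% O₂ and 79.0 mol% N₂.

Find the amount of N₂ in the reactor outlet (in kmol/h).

Stoichiometric O₂ = 2 × 237 = 474 kmol/h; O₂ fed = 474 × 2.075 = 983.6 kmol/h.
N₂ fed = 983.6 × 79/21 = 3700 kmol/h.
Fuel reacted = 0.927 × 237 → ξ = 219.7 kmol/h.
Outlet (n = n₀ + ν ξ):
  CH₄: 237 − 1(219.7) = 17.3
  O₂: 983.6 − 2(219.7) = 544.2
  N₂: 3700 (inert)
  CO₂: 0 + 1(219.7) = 219.7
  H₂O: 0 + 2(219.7) = 439.4

3700 kmol/h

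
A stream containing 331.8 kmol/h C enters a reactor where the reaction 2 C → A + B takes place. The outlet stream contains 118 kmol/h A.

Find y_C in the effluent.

0.289

For A: n = n₀ + 1ξ → 118 = 0 + 1ξ, giving ξ = 118 kmol/h.
Outlet amounts (n = n₀ + ν ξ):
  C: 331.8 − 2(118) = 95.8
  A: 0 + 1(118) = 118
  B: 0 + 1(118) = 118
Total out = 331.8 kmol/h; y_C = 95.8 / 331.8 = 0.2887.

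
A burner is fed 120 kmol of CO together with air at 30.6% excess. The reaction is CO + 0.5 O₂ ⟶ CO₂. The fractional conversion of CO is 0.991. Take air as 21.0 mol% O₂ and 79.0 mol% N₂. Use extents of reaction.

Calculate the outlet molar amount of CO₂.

119 kmol

Stoichiometric O₂ = 0.5 × 120 = 60 kmol; O₂ fed = 60 × 1.306 = 78.36 kmol.
N₂ fed = 78.36 × 79/21 = 294.8 kmol.
Fuel reacted = 0.991 × 120 → ξ = 118.9 kmol.
Outlet (n = n₀ + ν ξ):
  CO: 120 − 1(118.9) = 1.08
  O₂: 78.36 − 0.5(118.9) = 18.9
  N₂: 294.8 (inert)
  CO₂: 0 + 1(118.9) = 118.9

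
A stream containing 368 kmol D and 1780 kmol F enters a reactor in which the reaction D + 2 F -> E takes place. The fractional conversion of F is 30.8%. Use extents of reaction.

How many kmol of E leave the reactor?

274 kmol

F reacted = 0.308 × 1780 = 548.2 kmol; ν_F = −2, so ξ = 548.2/2 = 274.1 kmol.
Outlet amounts (n = n₀ + ν ξ):
  D: 368 − 1(274.1) = 93.88
  F: 1780 − 2(274.1) = 1232
  E: 0 + 1(274.1) = 274.1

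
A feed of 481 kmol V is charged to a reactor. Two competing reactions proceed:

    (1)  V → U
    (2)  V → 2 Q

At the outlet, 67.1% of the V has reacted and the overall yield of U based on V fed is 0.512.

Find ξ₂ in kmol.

ξ₂ = 76.5 kmol

Yield of U: 1ξ₁ / 481 = 0.512 → ξ₁ = 246.3 kmol.
Conversion of V: 1ξ₁ + 1ξ₂ = 0.671 × 481 = 322.8 → ξ₂ = 76.48 kmol.
Outlet amounts (n = n₀ + Σ ν·ξ):
  V: 481 − 1(246.3) − 1(76.48) = 158.2
  U: 0 + 1(246.3) = 246.3
  Q: 0 + 2(76.48) = 153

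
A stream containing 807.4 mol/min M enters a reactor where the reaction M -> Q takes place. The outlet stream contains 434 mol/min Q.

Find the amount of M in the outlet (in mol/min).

373 mol/min

For Q: n = n₀ + 1ξ → 434 = 0 + 1ξ, giving ξ = 434 mol/min.
Outlet amounts (n = n₀ + ν ξ):
  M: 807.4 − 1(434) = 373.4
  Q: 0 + 1(434) = 434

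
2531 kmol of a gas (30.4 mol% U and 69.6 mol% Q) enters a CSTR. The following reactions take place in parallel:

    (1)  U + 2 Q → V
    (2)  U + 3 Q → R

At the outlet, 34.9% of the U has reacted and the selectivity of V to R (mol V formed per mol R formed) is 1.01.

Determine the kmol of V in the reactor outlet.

135 kmol

Conversion of U: U consumed = 0.349 × 769.4 = 268.5 kmol = 1ξ₁ + 1ξ₂.
Selectivity: 1ξ₁ / (1ξ₂) = 1.01 → ξ₁ = 1.01 ξ₂.
Substitute: (1·1.01 + 1) ξ₂ = 268.5 → ξ₂ = 133.6 kmol, ξ₁ = 134.9 kmol.
Outlet amounts (n = n₀ + Σ ν·ξ):
  U: 769.4 − 1(134.9) − 1(133.6) = 500.9
  Q: 1762 − 2(134.9) − 3(133.6) = 1091
  V: 0 + 1(134.9) = 134.9
  R: 0 + 1(133.6) = 133.6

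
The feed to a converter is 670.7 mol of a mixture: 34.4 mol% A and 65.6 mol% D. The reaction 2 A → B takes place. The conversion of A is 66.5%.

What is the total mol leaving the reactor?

594 mol

A reacted = 0.665 × 230.7 = 153.4 mol; ν_A = −2, so ξ = 153.4/2 = 76.71 mol.
Outlet amounts (n = n₀ + ν ξ):
  A: 230.7 − 2(76.71) = 77.29
  B: 0 + 1(76.71) = 76.71
  D: 440 (inert)
Total out = 77.29 + 76.71 + 440 = 594 mol.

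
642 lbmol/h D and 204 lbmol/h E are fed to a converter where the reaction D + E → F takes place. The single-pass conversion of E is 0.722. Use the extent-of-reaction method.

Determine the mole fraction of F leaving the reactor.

E reacted = 0.722 × 204 = 147.3 lbmol/h; ν_E = −1, so ξ = 147.3/1 = 147.3 lbmol/h.
Outlet amounts (n = n₀ + ν ξ):
  D: 642 − 1(147.3) = 494.7
  E: 204 − 1(147.3) = 56.71
  F: 0 + 1(147.3) = 147.3
Total out = 698.7 lbmol/h; y_F = 147.3 / 698.7 = 0.2108.

0.211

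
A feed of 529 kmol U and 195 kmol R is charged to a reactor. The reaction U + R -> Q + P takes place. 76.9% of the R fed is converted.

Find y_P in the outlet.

R reacted = 0.769 × 195 = 150 kmol; ν_R = −1, so ξ = 150/1 = 150 kmol.
Outlet amounts (n = n₀ + ν ξ):
  U: 529 − 1(150) = 379
  R: 195 − 1(150) = 45.04
  Q: 0 + 1(150) = 150
  P: 0 + 1(150) = 150
Total out = 724 kmol; y_P = 150 / 724 = 0.2071.

0.207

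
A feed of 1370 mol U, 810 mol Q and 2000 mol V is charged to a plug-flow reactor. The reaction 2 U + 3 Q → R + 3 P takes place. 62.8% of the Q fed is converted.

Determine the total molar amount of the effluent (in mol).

4010 mol

Q reacted = 0.628 × 810 = 508.7 mol; ν_Q = −3, so ξ = 508.7/3 = 169.6 mol.
Outlet amounts (n = n₀ + ν ξ):
  U: 1370 − 2(169.6) = 1031
  Q: 810 − 3(169.6) = 301.3
  R: 0 + 1(169.6) = 169.6
  P: 0 + 3(169.6) = 508.7
  V: 2000 (inert)
Total out = 1031 + 301.3 + 169.6 + 508.7 + 2000 = 4010 mol.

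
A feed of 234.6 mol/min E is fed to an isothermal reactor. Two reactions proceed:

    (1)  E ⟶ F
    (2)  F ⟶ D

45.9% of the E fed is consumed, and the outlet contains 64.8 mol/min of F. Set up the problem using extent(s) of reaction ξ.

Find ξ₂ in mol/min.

ξ₂ = 42.9 mol/min

Conversion of E: E consumed = 1ξ₁ = 0.459 × 234.6 → ξ₁ = 107.7 mol/min.
F balance: n_F = 0 + 1ξ₁ − 1ξ₂ = 64.8 → ξ₂ = (1·107.7 − 64.8)/1 = 42.88 mol/min.
Outlet amounts (n = n₀ + Σ ν·ξ):
  E: 234.6 − 1(107.7) = 126.9
  F: 0 + 1(107.7) − 1(42.88) = 64.8
  D: 0 + 1(42.88) = 42.88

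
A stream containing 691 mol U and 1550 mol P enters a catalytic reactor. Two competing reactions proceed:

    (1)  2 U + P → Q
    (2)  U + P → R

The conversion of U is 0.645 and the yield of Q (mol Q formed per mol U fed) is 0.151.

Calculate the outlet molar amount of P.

Yield of Q: 1ξ₁ / 691 = 0.151 → ξ₁ = 104.3 mol.
Conversion of U: 2ξ₁ + 1ξ₂ = 0.645 × 691 = 445.7 → ξ₂ = 237 mol.
Outlet amounts (n = n₀ + Σ ν·ξ):
  U: 691 − 2(104.3) − 1(237) = 245.3
  P: 1550 − 1(104.3) − 1(237) = 1209
  Q: 0 + 1(104.3) = 104.3
  R: 0 + 1(237) = 237

1210 mol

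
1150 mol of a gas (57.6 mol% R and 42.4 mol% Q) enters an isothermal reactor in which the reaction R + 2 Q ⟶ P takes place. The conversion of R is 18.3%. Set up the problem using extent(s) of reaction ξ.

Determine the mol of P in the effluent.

121 mol

R reacted = 0.183 × 662.4 = 121.2 mol; ν_R = −1, so ξ = 121.2/1 = 121.2 mol.
Outlet amounts (n = n₀ + ν ξ):
  R: 662.4 − 1(121.2) = 541.2
  Q: 487.6 − 2(121.2) = 245.2
  P: 0 + 1(121.2) = 121.2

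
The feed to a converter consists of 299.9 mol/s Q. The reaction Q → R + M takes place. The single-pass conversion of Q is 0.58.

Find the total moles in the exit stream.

474 mol/s

Q reacted = 0.58 × 299.9 = 173.9 mol/s; ν_Q = −1, so ξ = 173.9/1 = 173.9 mol/s.
Outlet amounts (n = n₀ + ν ξ):
  Q: 299.9 − 1(173.9) = 126
  R: 0 + 1(173.9) = 173.9
  M: 0 + 1(173.9) = 173.9
Total out = 126 + 173.9 + 173.9 = 473.8 mol/s.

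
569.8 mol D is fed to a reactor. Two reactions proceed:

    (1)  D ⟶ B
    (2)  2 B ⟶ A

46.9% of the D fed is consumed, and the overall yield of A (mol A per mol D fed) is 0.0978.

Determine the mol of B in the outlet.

156 mol

Conversion of D: D consumed = 1ξ₁ = 0.469 × 569.8 → ξ₁ = 267.2 mol.
Yield of A: 1ξ₂ / 569.8 = 0.0978 → ξ₂ = 55.73 mol.
Outlet amounts (n = n₀ + Σ ν·ξ):
  D: 569.8 − 1(267.2) = 302.6
  B: 0 + 1(267.2) − 2(55.73) = 155.8
  A: 0 + 1(55.73) = 55.73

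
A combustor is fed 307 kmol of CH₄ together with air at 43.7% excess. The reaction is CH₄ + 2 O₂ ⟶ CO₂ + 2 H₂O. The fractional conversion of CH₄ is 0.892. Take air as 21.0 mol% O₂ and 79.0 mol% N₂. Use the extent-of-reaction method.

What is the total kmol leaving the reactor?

Stoichiometric O₂ = 2 × 307 = 614 kmol; O₂ fed = 614 × 1.437 = 882.3 kmol.
N₂ fed = 882.3 × 79/21 = 3319 kmol.
Fuel reacted = 0.892 × 307 → ξ = 273.8 kmol.
Outlet (n = n₀ + ν ξ):
  CH₄: 307 − 1(273.8) = 33.16
  O₂: 882.3 − 2(273.8) = 334.6
  N₂: 3319 (inert)
  CO₂: 0 + 1(273.8) = 273.8
  H₂O: 0 + 2(273.8) = 547.7
Total out = 33.16 + 334.6 + 3319 + 273.8 + 547.7 = 4509 kmol.

4510 kmol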